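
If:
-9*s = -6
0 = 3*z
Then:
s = 2/3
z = 0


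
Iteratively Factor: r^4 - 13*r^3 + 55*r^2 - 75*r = (r - 5)*(r^3 - 8*r^2 + 15*r) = r*(r - 5)*(r^2 - 8*r + 15) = r*(r - 5)*(r - 3)*(r - 5)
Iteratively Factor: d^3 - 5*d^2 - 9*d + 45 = (d - 3)*(d^2 - 2*d - 15) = (d - 3)*(d + 3)*(d - 5)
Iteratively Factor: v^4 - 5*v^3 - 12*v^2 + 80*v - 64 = (v - 4)*(v^3 - v^2 - 16*v + 16) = (v - 4)*(v + 4)*(v^2 - 5*v + 4) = (v - 4)*(v - 1)*(v + 4)*(v - 4)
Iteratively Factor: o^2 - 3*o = (o)*(o - 3)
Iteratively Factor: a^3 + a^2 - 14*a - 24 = (a - 4)*(a^2 + 5*a + 6) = (a - 4)*(a + 3)*(a + 2)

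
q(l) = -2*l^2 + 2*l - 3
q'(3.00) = -10.00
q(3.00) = -15.00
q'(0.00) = 2.00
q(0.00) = -3.00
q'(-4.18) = 18.72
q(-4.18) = -46.30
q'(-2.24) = 10.96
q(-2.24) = -17.52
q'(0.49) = 0.04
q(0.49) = -2.50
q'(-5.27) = 23.08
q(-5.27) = -69.09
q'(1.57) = -4.28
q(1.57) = -4.79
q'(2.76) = -9.04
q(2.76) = -12.72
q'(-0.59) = 4.36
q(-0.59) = -4.88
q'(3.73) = -12.92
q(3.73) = -23.37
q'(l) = 2 - 4*l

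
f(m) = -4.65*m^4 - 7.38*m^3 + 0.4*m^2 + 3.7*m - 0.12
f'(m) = -18.6*m^3 - 22.14*m^2 + 0.8*m + 3.7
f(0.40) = 0.83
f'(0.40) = -0.71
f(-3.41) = -344.19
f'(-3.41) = 481.05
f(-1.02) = -0.68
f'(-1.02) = -0.41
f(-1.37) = -1.84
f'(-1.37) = 8.88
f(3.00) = -561.33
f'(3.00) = -695.36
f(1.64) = -59.17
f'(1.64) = -136.58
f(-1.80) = -11.26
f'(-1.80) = 39.00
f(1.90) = -102.86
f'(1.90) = -202.28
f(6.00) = -7584.00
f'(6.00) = -4806.14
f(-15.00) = -210464.37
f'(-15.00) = 57785.20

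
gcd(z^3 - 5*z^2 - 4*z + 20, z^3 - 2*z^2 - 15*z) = z - 5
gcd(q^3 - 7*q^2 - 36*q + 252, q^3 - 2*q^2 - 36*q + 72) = q^2 - 36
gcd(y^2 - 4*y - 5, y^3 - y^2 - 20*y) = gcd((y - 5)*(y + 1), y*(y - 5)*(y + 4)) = y - 5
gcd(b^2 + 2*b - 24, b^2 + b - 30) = b + 6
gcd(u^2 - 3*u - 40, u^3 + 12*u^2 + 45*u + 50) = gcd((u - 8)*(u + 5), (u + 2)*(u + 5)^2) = u + 5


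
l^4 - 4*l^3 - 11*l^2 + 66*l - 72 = (l - 3)^2*(l - 2)*(l + 4)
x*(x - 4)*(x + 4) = x^3 - 16*x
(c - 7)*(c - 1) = c^2 - 8*c + 7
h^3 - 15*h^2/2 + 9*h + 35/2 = (h - 5)*(h - 7/2)*(h + 1)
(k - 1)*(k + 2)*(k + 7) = k^3 + 8*k^2 + 5*k - 14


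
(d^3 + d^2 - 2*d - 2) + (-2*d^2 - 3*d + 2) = d^3 - d^2 - 5*d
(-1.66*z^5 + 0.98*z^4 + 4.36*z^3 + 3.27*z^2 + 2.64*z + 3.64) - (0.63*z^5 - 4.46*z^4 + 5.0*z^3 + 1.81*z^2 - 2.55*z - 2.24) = -2.29*z^5 + 5.44*z^4 - 0.64*z^3 + 1.46*z^2 + 5.19*z + 5.88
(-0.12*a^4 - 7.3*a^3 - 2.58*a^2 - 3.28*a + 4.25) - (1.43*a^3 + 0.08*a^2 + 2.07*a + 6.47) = -0.12*a^4 - 8.73*a^3 - 2.66*a^2 - 5.35*a - 2.22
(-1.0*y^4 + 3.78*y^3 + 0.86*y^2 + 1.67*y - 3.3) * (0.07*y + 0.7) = -0.07*y^5 - 0.4354*y^4 + 2.7062*y^3 + 0.7189*y^2 + 0.938*y - 2.31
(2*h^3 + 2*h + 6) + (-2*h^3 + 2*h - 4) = 4*h + 2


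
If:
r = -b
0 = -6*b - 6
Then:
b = -1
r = 1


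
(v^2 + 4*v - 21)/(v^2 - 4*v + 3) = (v + 7)/(v - 1)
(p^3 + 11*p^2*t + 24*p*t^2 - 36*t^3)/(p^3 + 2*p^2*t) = (p^3 + 11*p^2*t + 24*p*t^2 - 36*t^3)/(p^2*(p + 2*t))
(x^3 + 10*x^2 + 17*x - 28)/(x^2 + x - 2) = (x^2 + 11*x + 28)/(x + 2)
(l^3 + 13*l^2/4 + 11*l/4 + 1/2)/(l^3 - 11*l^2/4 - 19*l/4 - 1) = (l + 2)/(l - 4)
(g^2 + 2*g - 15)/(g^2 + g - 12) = (g + 5)/(g + 4)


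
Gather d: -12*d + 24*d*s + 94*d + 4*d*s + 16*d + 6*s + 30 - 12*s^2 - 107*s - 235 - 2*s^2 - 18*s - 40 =d*(28*s + 98) - 14*s^2 - 119*s - 245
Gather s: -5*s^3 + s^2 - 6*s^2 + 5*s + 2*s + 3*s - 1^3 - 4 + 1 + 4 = -5*s^3 - 5*s^2 + 10*s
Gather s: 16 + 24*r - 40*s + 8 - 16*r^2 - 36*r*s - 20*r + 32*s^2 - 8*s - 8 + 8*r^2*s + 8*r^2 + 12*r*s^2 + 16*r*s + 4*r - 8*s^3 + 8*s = -8*r^2 + 8*r - 8*s^3 + s^2*(12*r + 32) + s*(8*r^2 - 20*r - 40) + 16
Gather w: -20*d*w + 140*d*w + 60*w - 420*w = w*(120*d - 360)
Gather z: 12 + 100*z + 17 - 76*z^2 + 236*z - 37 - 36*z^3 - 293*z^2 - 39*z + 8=-36*z^3 - 369*z^2 + 297*z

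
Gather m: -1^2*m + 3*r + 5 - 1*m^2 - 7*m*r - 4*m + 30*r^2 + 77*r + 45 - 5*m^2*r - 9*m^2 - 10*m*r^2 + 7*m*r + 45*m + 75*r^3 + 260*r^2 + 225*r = m^2*(-5*r - 10) + m*(40 - 10*r^2) + 75*r^3 + 290*r^2 + 305*r + 50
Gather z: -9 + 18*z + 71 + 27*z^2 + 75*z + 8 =27*z^2 + 93*z + 70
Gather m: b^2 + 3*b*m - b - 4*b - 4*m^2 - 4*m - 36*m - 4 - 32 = b^2 - 5*b - 4*m^2 + m*(3*b - 40) - 36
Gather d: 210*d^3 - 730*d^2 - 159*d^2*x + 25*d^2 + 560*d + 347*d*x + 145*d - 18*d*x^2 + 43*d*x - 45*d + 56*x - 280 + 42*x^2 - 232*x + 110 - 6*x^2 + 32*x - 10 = 210*d^3 + d^2*(-159*x - 705) + d*(-18*x^2 + 390*x + 660) + 36*x^2 - 144*x - 180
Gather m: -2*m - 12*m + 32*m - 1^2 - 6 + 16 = 18*m + 9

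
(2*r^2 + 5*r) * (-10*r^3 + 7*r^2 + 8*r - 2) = -20*r^5 - 36*r^4 + 51*r^3 + 36*r^2 - 10*r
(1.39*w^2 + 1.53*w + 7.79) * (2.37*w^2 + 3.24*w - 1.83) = 3.2943*w^4 + 8.1297*w^3 + 20.8758*w^2 + 22.4397*w - 14.2557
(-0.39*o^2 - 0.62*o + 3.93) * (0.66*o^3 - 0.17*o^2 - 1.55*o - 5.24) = -0.2574*o^5 - 0.3429*o^4 + 3.3037*o^3 + 2.3365*o^2 - 2.8427*o - 20.5932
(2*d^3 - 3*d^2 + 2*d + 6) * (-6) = -12*d^3 + 18*d^2 - 12*d - 36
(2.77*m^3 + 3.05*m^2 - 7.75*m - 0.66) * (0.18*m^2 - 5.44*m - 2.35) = 0.4986*m^5 - 14.5198*m^4 - 24.4965*m^3 + 34.8737*m^2 + 21.8029*m + 1.551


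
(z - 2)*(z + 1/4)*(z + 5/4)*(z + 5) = z^4 + 9*z^3/2 - 83*z^2/16 - 225*z/16 - 25/8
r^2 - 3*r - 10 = (r - 5)*(r + 2)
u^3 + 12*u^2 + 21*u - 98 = (u - 2)*(u + 7)^2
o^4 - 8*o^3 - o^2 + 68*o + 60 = (o - 6)*(o - 5)*(o + 1)*(o + 2)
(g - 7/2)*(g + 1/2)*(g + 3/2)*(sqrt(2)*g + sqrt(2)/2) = sqrt(2)*g^4 - sqrt(2)*g^3 - 7*sqrt(2)*g^2 - 23*sqrt(2)*g/4 - 21*sqrt(2)/16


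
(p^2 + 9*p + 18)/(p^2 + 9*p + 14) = (p^2 + 9*p + 18)/(p^2 + 9*p + 14)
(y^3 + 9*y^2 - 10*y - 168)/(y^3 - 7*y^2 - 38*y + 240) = (y^2 + 3*y - 28)/(y^2 - 13*y + 40)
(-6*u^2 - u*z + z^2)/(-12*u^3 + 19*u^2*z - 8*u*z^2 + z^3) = (2*u + z)/(4*u^2 - 5*u*z + z^2)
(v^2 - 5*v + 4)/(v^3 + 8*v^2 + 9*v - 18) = (v - 4)/(v^2 + 9*v + 18)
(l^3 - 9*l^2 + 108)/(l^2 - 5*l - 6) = (l^2 - 3*l - 18)/(l + 1)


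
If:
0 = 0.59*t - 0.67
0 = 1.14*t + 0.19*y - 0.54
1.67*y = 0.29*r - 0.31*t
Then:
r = -21.66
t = 1.14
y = -3.97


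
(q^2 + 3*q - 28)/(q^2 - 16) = (q + 7)/(q + 4)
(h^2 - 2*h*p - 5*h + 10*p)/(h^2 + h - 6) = (h^2 - 2*h*p - 5*h + 10*p)/(h^2 + h - 6)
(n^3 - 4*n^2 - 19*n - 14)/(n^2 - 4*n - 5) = (n^2 - 5*n - 14)/(n - 5)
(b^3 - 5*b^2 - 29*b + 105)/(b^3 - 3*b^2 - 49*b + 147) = (b + 5)/(b + 7)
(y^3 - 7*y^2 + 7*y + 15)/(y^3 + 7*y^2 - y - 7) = (y^2 - 8*y + 15)/(y^2 + 6*y - 7)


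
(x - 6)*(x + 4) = x^2 - 2*x - 24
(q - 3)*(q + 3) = q^2 - 9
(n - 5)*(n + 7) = n^2 + 2*n - 35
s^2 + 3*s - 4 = (s - 1)*(s + 4)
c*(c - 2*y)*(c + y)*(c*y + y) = c^4*y - c^3*y^2 + c^3*y - 2*c^2*y^3 - c^2*y^2 - 2*c*y^3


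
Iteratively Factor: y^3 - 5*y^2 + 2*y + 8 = (y - 4)*(y^2 - y - 2) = (y - 4)*(y + 1)*(y - 2)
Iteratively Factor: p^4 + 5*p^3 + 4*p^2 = (p)*(p^3 + 5*p^2 + 4*p) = p*(p + 1)*(p^2 + 4*p) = p^2*(p + 1)*(p + 4)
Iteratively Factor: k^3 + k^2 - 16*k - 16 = (k - 4)*(k^2 + 5*k + 4) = (k - 4)*(k + 1)*(k + 4)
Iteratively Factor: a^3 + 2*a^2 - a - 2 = (a - 1)*(a^2 + 3*a + 2) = (a - 1)*(a + 2)*(a + 1)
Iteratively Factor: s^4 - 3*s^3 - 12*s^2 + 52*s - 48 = (s + 4)*(s^3 - 7*s^2 + 16*s - 12) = (s - 2)*(s + 4)*(s^2 - 5*s + 6) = (s - 3)*(s - 2)*(s + 4)*(s - 2)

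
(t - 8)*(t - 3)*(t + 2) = t^3 - 9*t^2 + 2*t + 48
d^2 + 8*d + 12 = (d + 2)*(d + 6)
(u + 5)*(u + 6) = u^2 + 11*u + 30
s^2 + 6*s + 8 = (s + 2)*(s + 4)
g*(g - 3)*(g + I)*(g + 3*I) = g^4 - 3*g^3 + 4*I*g^3 - 3*g^2 - 12*I*g^2 + 9*g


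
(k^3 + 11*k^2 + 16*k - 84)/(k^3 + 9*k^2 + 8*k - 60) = (k + 7)/(k + 5)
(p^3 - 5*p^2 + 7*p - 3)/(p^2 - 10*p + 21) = (p^2 - 2*p + 1)/(p - 7)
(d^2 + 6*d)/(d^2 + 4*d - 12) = d/(d - 2)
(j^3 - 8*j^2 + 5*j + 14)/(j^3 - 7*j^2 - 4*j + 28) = (j + 1)/(j + 2)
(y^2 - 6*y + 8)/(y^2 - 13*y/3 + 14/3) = 3*(y - 4)/(3*y - 7)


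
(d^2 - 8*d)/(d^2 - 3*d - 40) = d/(d + 5)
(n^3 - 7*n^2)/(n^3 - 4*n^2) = (n - 7)/(n - 4)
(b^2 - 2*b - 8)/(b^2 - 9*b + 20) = (b + 2)/(b - 5)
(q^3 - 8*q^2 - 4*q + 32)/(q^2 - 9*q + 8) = (q^2 - 4)/(q - 1)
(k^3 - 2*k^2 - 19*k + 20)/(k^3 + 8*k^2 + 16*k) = (k^2 - 6*k + 5)/(k*(k + 4))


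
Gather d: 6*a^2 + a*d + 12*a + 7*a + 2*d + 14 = 6*a^2 + 19*a + d*(a + 2) + 14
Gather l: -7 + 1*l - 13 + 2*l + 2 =3*l - 18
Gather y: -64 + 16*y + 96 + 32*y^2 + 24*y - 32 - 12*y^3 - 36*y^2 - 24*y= -12*y^3 - 4*y^2 + 16*y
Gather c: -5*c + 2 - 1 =1 - 5*c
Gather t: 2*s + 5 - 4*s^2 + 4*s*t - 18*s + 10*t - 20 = -4*s^2 - 16*s + t*(4*s + 10) - 15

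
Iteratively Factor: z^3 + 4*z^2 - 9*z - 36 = (z + 4)*(z^2 - 9) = (z + 3)*(z + 4)*(z - 3)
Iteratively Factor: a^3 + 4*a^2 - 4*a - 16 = (a + 4)*(a^2 - 4) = (a - 2)*(a + 4)*(a + 2)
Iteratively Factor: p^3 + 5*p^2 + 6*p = (p + 2)*(p^2 + 3*p) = (p + 2)*(p + 3)*(p)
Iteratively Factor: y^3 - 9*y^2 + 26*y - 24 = (y - 2)*(y^2 - 7*y + 12) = (y - 4)*(y - 2)*(y - 3)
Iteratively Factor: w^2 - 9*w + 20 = (w - 5)*(w - 4)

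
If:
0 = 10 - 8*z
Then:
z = 5/4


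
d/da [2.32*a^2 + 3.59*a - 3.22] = 4.64*a + 3.59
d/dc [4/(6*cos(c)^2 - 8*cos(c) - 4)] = 4*(3*cos(c) - 2)*sin(c)/(-3*cos(c)^2 + 4*cos(c) + 2)^2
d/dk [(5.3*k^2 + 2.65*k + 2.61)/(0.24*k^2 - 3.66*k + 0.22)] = (-20.034*k^2 + 1.0792*k + 10.1356)/(0.0576*k^4 - 1.7568*k^3 + 13.5012*k^2 - 1.6104*k + 0.0484)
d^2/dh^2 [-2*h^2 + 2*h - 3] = -4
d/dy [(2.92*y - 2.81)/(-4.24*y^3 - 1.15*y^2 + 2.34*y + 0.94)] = (24.7616*y^3 - 32.3852*y^2 - 6.463*y + 9.3202)/(17.9776*y^6 + 9.752*y^5 - 18.5207*y^4 - 13.3532*y^3 + 3.3136*y^2 + 4.3992*y + 0.8836)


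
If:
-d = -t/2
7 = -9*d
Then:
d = -7/9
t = -14/9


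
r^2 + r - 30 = (r - 5)*(r + 6)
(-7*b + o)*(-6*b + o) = 42*b^2 - 13*b*o + o^2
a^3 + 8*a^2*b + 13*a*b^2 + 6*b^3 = (a + b)^2*(a + 6*b)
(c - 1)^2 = c^2 - 2*c + 1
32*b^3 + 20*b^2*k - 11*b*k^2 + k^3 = (-8*b + k)*(-4*b + k)*(b + k)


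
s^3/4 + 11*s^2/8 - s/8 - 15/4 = (s/4 + 1/2)*(s - 3/2)*(s + 5)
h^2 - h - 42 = (h - 7)*(h + 6)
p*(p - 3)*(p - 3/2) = p^3 - 9*p^2/2 + 9*p/2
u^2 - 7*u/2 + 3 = (u - 2)*(u - 3/2)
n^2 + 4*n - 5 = (n - 1)*(n + 5)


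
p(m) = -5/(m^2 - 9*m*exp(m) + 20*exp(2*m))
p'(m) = -5*(9*m*exp(m) - 2*m - 40*exp(2*m) + 9*exp(m))/(m^2 - 9*m*exp(m) + 20*exp(2*m))^2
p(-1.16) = -0.76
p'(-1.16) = 0.24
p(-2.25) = -0.67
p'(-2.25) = -0.26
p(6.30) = -0.00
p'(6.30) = 0.00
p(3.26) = -0.00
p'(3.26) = 0.00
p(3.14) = -0.00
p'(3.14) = 0.00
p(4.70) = -0.00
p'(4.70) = 0.00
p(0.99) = -0.04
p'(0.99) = 0.08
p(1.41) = -0.02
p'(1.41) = 0.04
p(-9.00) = -0.06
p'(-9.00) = -0.01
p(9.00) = 0.00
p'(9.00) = 0.00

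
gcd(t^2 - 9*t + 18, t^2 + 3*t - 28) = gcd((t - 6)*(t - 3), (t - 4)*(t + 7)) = 1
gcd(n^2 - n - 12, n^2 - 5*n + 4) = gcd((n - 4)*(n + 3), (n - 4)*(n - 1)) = n - 4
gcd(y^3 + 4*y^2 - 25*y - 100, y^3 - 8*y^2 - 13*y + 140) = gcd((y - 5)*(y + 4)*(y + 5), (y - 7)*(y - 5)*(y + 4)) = y^2 - y - 20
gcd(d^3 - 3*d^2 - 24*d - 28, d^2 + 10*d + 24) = 1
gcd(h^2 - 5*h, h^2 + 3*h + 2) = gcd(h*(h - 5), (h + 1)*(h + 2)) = 1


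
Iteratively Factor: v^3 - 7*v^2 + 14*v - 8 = (v - 2)*(v^2 - 5*v + 4) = (v - 2)*(v - 1)*(v - 4)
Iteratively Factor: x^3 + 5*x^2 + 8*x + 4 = (x + 2)*(x^2 + 3*x + 2) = (x + 2)^2*(x + 1)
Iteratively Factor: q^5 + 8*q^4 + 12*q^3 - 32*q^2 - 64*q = (q)*(q^4 + 8*q^3 + 12*q^2 - 32*q - 64) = q*(q + 2)*(q^3 + 6*q^2 - 32) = q*(q + 2)*(q + 4)*(q^2 + 2*q - 8) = q*(q - 2)*(q + 2)*(q + 4)*(q + 4)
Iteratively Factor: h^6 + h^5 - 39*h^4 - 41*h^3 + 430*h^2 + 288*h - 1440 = (h - 3)*(h^5 + 4*h^4 - 27*h^3 - 122*h^2 + 64*h + 480) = (h - 3)*(h + 4)*(h^4 - 27*h^2 - 14*h + 120) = (h - 5)*(h - 3)*(h + 4)*(h^3 + 5*h^2 - 2*h - 24) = (h - 5)*(h - 3)*(h + 3)*(h + 4)*(h^2 + 2*h - 8) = (h - 5)*(h - 3)*(h + 3)*(h + 4)^2*(h - 2)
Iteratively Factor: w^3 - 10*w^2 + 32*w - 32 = (w - 2)*(w^2 - 8*w + 16) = (w - 4)*(w - 2)*(w - 4)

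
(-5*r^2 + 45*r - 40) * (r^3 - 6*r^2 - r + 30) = -5*r^5 + 75*r^4 - 305*r^3 + 45*r^2 + 1390*r - 1200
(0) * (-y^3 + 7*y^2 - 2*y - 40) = 0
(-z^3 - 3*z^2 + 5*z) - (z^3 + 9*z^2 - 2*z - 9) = -2*z^3 - 12*z^2 + 7*z + 9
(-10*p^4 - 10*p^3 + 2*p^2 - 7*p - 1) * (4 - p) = 10*p^5 - 30*p^4 - 42*p^3 + 15*p^2 - 27*p - 4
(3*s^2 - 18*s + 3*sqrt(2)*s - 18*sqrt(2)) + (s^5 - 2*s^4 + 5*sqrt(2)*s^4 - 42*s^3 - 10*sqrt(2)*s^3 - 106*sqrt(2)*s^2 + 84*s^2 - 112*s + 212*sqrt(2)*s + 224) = s^5 - 2*s^4 + 5*sqrt(2)*s^4 - 42*s^3 - 10*sqrt(2)*s^3 - 106*sqrt(2)*s^2 + 87*s^2 - 130*s + 215*sqrt(2)*s - 18*sqrt(2) + 224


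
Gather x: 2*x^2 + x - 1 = 2*x^2 + x - 1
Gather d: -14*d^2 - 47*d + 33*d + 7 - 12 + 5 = -14*d^2 - 14*d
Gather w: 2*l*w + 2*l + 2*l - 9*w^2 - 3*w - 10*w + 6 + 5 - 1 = 4*l - 9*w^2 + w*(2*l - 13) + 10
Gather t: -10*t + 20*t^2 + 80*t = 20*t^2 + 70*t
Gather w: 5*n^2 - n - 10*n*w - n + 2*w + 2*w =5*n^2 - 2*n + w*(4 - 10*n)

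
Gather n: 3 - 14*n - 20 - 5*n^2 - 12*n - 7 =-5*n^2 - 26*n - 24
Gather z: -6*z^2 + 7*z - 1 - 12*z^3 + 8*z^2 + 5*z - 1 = -12*z^3 + 2*z^2 + 12*z - 2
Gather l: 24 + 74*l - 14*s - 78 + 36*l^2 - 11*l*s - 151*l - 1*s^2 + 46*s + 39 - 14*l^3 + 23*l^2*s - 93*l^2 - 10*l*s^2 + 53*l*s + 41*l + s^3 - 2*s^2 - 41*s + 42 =-14*l^3 + l^2*(23*s - 57) + l*(-10*s^2 + 42*s - 36) + s^3 - 3*s^2 - 9*s + 27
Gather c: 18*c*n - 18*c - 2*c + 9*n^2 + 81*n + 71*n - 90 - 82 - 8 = c*(18*n - 20) + 9*n^2 + 152*n - 180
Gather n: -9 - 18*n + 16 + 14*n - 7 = -4*n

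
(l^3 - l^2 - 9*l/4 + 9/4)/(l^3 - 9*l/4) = (l - 1)/l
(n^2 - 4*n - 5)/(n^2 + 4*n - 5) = (n^2 - 4*n - 5)/(n^2 + 4*n - 5)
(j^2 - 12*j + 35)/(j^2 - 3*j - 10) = (j - 7)/(j + 2)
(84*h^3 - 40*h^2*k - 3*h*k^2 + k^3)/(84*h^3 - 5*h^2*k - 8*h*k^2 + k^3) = (12*h^2 - 4*h*k - k^2)/(12*h^2 + h*k - k^2)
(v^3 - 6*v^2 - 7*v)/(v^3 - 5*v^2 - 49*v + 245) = v*(v + 1)/(v^2 + 2*v - 35)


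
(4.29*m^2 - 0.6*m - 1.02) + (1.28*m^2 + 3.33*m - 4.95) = 5.57*m^2 + 2.73*m - 5.97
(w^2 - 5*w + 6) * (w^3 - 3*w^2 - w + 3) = w^5 - 8*w^4 + 20*w^3 - 10*w^2 - 21*w + 18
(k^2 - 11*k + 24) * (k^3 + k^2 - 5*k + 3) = k^5 - 10*k^4 + 8*k^3 + 82*k^2 - 153*k + 72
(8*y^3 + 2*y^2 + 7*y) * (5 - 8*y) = -64*y^4 + 24*y^3 - 46*y^2 + 35*y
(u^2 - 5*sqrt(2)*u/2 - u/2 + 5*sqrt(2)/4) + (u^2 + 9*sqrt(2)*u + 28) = 2*u^2 - u/2 + 13*sqrt(2)*u/2 + 5*sqrt(2)/4 + 28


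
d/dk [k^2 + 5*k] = 2*k + 5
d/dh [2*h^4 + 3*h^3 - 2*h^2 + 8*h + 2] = 8*h^3 + 9*h^2 - 4*h + 8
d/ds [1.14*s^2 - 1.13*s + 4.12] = 2.28*s - 1.13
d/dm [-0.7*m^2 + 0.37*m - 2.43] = 0.37 - 1.4*m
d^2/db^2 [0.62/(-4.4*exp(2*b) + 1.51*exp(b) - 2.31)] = (-0.62*(8.8*exp(b) - 1.51)*(17.6*exp(b) - 3.02)*exp(b) + (10.912*exp(b) - 0.9362)*(4.4*exp(2*b) - 1.51*exp(b) + 2.31))*exp(b)/(4.4*exp(2*b) - 1.51*exp(b) + 2.31)^3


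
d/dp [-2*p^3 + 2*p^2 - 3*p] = -6*p^2 + 4*p - 3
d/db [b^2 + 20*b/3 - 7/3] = 2*b + 20/3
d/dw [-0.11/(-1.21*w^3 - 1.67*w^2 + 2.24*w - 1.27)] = (-0.3993*w^2 - 0.3674*w + 0.2464)/(1.21*w^3 + 1.67*w^2 - 2.24*w + 1.27)^2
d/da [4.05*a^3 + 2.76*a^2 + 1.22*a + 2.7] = 12.15*a^2 + 5.52*a + 1.22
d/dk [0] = 0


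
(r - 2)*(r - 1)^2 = r^3 - 4*r^2 + 5*r - 2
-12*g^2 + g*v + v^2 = (-3*g + v)*(4*g + v)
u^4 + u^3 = u^3*(u + 1)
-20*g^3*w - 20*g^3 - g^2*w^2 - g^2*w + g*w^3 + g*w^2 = (-5*g + w)*(4*g + w)*(g*w + g)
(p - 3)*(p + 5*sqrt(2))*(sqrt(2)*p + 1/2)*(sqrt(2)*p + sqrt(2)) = 2*p^4 - 4*p^3 + 21*sqrt(2)*p^3/2 - 21*sqrt(2)*p^2 - p^2 - 63*sqrt(2)*p/2 - 10*p - 15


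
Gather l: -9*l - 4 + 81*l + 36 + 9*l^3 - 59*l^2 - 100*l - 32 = 9*l^3 - 59*l^2 - 28*l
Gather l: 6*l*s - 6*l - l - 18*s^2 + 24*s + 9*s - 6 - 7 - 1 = l*(6*s - 7) - 18*s^2 + 33*s - 14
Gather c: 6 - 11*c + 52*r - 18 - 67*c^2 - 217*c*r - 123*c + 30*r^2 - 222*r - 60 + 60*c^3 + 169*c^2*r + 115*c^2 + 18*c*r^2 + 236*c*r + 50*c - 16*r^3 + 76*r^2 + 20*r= 60*c^3 + c^2*(169*r + 48) + c*(18*r^2 + 19*r - 84) - 16*r^3 + 106*r^2 - 150*r - 72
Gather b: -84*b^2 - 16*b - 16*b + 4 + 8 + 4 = -84*b^2 - 32*b + 16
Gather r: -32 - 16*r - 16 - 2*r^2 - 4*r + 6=-2*r^2 - 20*r - 42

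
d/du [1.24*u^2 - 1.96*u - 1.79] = 2.48*u - 1.96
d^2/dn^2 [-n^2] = -2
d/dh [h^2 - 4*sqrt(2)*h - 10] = 2*h - 4*sqrt(2)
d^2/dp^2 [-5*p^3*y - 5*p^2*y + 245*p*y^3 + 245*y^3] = 10*y*(-3*p - 1)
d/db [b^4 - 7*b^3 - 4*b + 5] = 4*b^3 - 21*b^2 - 4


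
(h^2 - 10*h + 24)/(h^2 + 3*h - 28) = (h - 6)/(h + 7)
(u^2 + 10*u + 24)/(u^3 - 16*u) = (u + 6)/(u*(u - 4))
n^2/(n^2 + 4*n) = n/(n + 4)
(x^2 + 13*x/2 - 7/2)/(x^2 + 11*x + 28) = (x - 1/2)/(x + 4)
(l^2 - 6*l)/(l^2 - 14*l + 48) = l/(l - 8)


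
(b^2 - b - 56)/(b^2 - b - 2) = (-b^2 + b + 56)/(-b^2 + b + 2)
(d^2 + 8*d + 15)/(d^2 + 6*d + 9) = (d + 5)/(d + 3)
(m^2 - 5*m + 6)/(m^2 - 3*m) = (m - 2)/m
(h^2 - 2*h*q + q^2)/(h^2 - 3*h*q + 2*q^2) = (-h + q)/(-h + 2*q)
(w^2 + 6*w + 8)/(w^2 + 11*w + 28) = (w + 2)/(w + 7)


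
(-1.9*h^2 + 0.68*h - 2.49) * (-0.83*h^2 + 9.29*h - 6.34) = 1.577*h^4 - 18.2154*h^3 + 20.4299*h^2 - 27.4433*h + 15.7866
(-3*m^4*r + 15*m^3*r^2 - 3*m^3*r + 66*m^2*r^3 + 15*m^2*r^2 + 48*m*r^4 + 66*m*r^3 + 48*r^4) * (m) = -3*m^5*r + 15*m^4*r^2 - 3*m^4*r + 66*m^3*r^3 + 15*m^3*r^2 + 48*m^2*r^4 + 66*m^2*r^3 + 48*m*r^4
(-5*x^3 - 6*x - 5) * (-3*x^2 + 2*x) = 15*x^5 - 10*x^4 + 18*x^3 + 3*x^2 - 10*x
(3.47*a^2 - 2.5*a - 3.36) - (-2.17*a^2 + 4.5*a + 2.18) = 5.64*a^2 - 7.0*a - 5.54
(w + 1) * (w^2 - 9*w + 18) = w^3 - 8*w^2 + 9*w + 18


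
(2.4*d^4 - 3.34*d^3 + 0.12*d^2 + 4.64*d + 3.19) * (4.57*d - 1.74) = 10.968*d^5 - 19.4398*d^4 + 6.36*d^3 + 20.996*d^2 + 6.5047*d - 5.5506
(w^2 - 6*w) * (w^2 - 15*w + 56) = w^4 - 21*w^3 + 146*w^2 - 336*w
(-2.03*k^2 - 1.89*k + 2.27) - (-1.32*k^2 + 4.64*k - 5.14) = -0.71*k^2 - 6.53*k + 7.41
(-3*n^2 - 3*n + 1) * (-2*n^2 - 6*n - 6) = 6*n^4 + 24*n^3 + 34*n^2 + 12*n - 6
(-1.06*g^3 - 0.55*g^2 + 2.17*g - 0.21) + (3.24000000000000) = -1.06*g^3 - 0.55*g^2 + 2.17*g + 3.03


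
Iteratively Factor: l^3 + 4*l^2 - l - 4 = (l - 1)*(l^2 + 5*l + 4) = (l - 1)*(l + 4)*(l + 1)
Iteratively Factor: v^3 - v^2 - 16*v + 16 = (v - 1)*(v^2 - 16) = (v - 1)*(v + 4)*(v - 4)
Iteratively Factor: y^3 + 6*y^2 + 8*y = (y + 2)*(y^2 + 4*y) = (y + 2)*(y + 4)*(y)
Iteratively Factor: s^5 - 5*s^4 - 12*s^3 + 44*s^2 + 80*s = (s)*(s^4 - 5*s^3 - 12*s^2 + 44*s + 80) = s*(s - 5)*(s^3 - 12*s - 16) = s*(s - 5)*(s + 2)*(s^2 - 2*s - 8) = s*(s - 5)*(s + 2)^2*(s - 4)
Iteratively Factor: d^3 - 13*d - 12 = (d + 1)*(d^2 - d - 12) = (d + 1)*(d + 3)*(d - 4)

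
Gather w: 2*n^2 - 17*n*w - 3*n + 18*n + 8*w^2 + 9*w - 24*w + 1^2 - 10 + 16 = 2*n^2 + 15*n + 8*w^2 + w*(-17*n - 15) + 7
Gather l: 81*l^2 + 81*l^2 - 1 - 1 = 162*l^2 - 2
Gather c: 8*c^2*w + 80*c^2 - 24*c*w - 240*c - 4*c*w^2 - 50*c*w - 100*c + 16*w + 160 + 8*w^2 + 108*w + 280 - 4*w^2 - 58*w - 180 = c^2*(8*w + 80) + c*(-4*w^2 - 74*w - 340) + 4*w^2 + 66*w + 260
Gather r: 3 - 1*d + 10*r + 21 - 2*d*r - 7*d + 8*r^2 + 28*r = -8*d + 8*r^2 + r*(38 - 2*d) + 24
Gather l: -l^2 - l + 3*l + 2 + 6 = -l^2 + 2*l + 8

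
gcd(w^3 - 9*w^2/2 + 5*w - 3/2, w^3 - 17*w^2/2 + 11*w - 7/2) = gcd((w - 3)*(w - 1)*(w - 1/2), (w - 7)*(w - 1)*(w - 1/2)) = w^2 - 3*w/2 + 1/2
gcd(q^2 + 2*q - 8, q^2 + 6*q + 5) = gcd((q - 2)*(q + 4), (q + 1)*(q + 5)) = 1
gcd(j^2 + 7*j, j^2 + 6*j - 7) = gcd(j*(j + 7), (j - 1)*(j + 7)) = j + 7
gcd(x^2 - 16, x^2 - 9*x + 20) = x - 4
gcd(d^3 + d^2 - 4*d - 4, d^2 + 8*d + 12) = d + 2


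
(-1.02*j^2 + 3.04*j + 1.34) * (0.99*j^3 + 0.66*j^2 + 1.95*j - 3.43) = -1.0098*j^5 + 2.3364*j^4 + 1.344*j^3 + 10.311*j^2 - 7.8142*j - 4.5962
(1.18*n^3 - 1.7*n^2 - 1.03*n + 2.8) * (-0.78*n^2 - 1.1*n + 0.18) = -0.9204*n^5 + 0.028*n^4 + 2.8858*n^3 - 1.357*n^2 - 3.2654*n + 0.504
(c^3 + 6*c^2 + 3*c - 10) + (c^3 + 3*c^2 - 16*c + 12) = 2*c^3 + 9*c^2 - 13*c + 2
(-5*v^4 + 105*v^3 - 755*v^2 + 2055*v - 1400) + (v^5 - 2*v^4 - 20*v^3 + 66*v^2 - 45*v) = v^5 - 7*v^4 + 85*v^3 - 689*v^2 + 2010*v - 1400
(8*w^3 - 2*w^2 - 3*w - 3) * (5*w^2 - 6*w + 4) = 40*w^5 - 58*w^4 + 29*w^3 - 5*w^2 + 6*w - 12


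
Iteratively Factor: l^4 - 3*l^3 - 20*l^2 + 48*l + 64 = (l - 4)*(l^3 + l^2 - 16*l - 16) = (l - 4)^2*(l^2 + 5*l + 4) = (l - 4)^2*(l + 1)*(l + 4)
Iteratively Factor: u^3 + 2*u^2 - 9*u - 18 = (u + 2)*(u^2 - 9) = (u - 3)*(u + 2)*(u + 3)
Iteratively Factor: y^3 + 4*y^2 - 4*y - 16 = (y - 2)*(y^2 + 6*y + 8) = (y - 2)*(y + 2)*(y + 4)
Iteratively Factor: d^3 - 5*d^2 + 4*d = (d - 1)*(d^2 - 4*d) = d*(d - 1)*(d - 4)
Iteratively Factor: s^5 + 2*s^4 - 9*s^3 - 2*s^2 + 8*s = (s + 1)*(s^4 + s^3 - 10*s^2 + 8*s) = s*(s + 1)*(s^3 + s^2 - 10*s + 8) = s*(s - 2)*(s + 1)*(s^2 + 3*s - 4) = s*(s - 2)*(s - 1)*(s + 1)*(s + 4)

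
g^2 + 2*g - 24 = (g - 4)*(g + 6)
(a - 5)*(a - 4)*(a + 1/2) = a^3 - 17*a^2/2 + 31*a/2 + 10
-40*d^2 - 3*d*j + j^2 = (-8*d + j)*(5*d + j)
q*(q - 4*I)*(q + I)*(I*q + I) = I*q^4 + 3*q^3 + I*q^3 + 3*q^2 + 4*I*q^2 + 4*I*q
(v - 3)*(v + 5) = v^2 + 2*v - 15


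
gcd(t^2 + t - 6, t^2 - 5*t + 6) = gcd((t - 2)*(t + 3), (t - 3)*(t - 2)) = t - 2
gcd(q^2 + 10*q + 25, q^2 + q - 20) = q + 5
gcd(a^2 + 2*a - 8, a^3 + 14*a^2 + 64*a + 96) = a + 4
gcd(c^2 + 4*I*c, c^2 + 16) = c + 4*I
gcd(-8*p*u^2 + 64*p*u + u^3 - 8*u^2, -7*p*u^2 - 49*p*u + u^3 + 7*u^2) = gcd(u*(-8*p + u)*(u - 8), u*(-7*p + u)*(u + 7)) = u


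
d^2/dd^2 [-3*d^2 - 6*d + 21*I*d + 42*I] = -6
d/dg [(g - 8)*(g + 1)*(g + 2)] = 3*g^2 - 10*g - 22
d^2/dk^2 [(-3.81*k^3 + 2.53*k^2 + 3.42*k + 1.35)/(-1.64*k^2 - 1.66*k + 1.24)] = (1.4210854715202e-14*k^5 + 7.105427357601e-15*k^4 + 31.872184*k^3 - 99.710832*k^2 - 28.631376*k - 34.790552)/(4.410944*k^6 + 13.394208*k^5 + 3.55224*k^4 - 15.68036*k^3 - 2.68584*k^2 + 7.657248*k - 1.906624)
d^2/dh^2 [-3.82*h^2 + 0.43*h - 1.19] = -7.64000000000000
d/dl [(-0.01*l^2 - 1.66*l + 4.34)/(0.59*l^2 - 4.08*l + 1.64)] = (1.0202*l^2 - 5.154*l + 14.9848)/(0.3481*l^4 - 4.8144*l^3 + 18.5816*l^2 - 13.3824*l + 2.6896)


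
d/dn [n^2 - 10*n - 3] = 2*n - 10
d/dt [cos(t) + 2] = -sin(t)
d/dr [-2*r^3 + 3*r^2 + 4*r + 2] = -6*r^2 + 6*r + 4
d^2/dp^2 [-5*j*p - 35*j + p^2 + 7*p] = 2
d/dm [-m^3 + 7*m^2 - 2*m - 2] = -3*m^2 + 14*m - 2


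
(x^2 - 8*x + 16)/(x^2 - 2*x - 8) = (x - 4)/(x + 2)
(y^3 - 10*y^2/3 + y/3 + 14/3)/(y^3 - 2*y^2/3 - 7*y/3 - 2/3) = (3*y - 7)/(3*y + 1)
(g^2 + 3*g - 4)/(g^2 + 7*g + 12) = (g - 1)/(g + 3)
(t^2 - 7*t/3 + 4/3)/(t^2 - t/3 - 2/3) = (3*t - 4)/(3*t + 2)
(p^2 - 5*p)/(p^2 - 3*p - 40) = p*(5 - p)/(-p^2 + 3*p + 40)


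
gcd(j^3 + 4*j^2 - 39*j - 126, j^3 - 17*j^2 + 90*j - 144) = j - 6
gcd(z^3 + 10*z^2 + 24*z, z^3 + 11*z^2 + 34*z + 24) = z^2 + 10*z + 24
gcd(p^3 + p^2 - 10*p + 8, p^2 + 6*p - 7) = p - 1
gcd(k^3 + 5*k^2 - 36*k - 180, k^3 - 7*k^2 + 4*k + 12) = k - 6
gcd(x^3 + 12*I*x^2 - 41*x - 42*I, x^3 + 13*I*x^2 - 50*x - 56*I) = x^2 + 9*I*x - 14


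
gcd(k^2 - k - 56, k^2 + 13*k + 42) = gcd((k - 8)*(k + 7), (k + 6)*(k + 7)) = k + 7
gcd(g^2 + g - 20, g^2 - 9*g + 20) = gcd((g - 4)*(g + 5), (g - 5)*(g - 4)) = g - 4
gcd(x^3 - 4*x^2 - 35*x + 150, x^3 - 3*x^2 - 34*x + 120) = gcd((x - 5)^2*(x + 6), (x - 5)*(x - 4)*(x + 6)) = x^2 + x - 30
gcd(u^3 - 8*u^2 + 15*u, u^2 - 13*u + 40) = u - 5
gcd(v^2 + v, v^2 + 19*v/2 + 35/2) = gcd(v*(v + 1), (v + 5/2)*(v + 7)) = 1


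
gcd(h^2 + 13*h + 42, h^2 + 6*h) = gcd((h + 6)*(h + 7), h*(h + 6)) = h + 6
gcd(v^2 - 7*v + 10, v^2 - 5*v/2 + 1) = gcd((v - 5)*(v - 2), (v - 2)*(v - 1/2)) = v - 2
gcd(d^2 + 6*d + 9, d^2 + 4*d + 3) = d + 3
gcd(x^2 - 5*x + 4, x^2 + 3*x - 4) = x - 1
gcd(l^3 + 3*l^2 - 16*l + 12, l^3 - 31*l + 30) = l^2 + 5*l - 6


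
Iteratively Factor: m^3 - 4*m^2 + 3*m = (m - 1)*(m^2 - 3*m) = m*(m - 1)*(m - 3)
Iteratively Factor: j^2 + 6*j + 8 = (j + 4)*(j + 2)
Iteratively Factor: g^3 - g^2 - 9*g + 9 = (g - 1)*(g^2 - 9) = (g - 1)*(g + 3)*(g - 3)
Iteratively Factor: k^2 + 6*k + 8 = (k + 4)*(k + 2)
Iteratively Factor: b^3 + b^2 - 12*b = (b)*(b^2 + b - 12) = b*(b - 3)*(b + 4)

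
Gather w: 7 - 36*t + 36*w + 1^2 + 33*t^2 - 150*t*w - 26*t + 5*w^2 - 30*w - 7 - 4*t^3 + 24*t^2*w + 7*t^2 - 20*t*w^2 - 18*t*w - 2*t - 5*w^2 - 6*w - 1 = -4*t^3 + 40*t^2 - 20*t*w^2 - 64*t + w*(24*t^2 - 168*t)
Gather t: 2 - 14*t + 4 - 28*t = 6 - 42*t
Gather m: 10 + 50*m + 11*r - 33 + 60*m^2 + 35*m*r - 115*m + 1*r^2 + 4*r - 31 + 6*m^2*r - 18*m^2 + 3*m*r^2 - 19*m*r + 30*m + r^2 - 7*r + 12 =m^2*(6*r + 42) + m*(3*r^2 + 16*r - 35) + 2*r^2 + 8*r - 42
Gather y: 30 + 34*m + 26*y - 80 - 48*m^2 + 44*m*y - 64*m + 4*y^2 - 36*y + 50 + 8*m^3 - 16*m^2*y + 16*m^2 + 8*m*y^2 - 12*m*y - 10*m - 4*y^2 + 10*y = 8*m^3 - 32*m^2 + 8*m*y^2 - 40*m + y*(-16*m^2 + 32*m)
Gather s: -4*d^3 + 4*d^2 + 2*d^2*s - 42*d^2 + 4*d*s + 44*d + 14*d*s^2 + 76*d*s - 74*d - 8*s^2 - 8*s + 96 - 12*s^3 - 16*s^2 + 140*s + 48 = -4*d^3 - 38*d^2 - 30*d - 12*s^3 + s^2*(14*d - 24) + s*(2*d^2 + 80*d + 132) + 144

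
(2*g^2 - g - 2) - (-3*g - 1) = 2*g^2 + 2*g - 1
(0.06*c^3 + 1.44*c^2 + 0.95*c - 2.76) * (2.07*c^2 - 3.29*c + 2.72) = 0.1242*c^5 + 2.7834*c^4 - 2.6079*c^3 - 4.9219*c^2 + 11.6644*c - 7.5072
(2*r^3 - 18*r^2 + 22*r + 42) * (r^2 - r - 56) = 2*r^5 - 20*r^4 - 72*r^3 + 1028*r^2 - 1274*r - 2352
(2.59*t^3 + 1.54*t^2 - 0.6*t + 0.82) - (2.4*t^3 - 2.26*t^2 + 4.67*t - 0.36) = 0.19*t^3 + 3.8*t^2 - 5.27*t + 1.18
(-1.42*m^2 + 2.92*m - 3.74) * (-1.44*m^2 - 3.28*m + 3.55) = 2.0448*m^4 + 0.4528*m^3 - 9.233*m^2 + 22.6332*m - 13.277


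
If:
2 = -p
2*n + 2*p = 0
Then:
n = 2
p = -2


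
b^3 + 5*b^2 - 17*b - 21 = (b - 3)*(b + 1)*(b + 7)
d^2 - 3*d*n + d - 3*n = (d + 1)*(d - 3*n)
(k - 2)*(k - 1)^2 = k^3 - 4*k^2 + 5*k - 2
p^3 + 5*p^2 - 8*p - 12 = (p - 2)*(p + 1)*(p + 6)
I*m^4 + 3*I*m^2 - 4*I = (m + 1)*(m - 2*I)*(m + 2*I)*(I*m - I)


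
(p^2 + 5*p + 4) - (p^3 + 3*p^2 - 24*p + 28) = -p^3 - 2*p^2 + 29*p - 24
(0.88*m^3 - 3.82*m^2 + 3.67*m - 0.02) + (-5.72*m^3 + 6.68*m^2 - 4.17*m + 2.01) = -4.84*m^3 + 2.86*m^2 - 0.5*m + 1.99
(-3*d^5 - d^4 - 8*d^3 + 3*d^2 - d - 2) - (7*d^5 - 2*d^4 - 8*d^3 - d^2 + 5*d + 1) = -10*d^5 + d^4 + 4*d^2 - 6*d - 3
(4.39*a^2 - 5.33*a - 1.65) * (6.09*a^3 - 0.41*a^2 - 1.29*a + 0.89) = 26.7351*a^5 - 34.2596*a^4 - 13.5263*a^3 + 11.4593*a^2 - 2.6152*a - 1.4685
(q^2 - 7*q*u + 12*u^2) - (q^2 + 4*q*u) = -11*q*u + 12*u^2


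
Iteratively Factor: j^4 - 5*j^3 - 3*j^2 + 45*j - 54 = (j - 3)*(j^3 - 2*j^2 - 9*j + 18) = (j - 3)^2*(j^2 + j - 6) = (j - 3)^2*(j - 2)*(j + 3)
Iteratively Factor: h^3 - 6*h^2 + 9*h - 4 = (h - 4)*(h^2 - 2*h + 1) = (h - 4)*(h - 1)*(h - 1)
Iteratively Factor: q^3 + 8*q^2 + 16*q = (q)*(q^2 + 8*q + 16) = q*(q + 4)*(q + 4)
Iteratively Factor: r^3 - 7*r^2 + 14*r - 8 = (r - 2)*(r^2 - 5*r + 4) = (r - 2)*(r - 1)*(r - 4)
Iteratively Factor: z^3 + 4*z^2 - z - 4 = (z - 1)*(z^2 + 5*z + 4) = (z - 1)*(z + 1)*(z + 4)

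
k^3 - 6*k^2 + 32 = (k - 4)^2*(k + 2)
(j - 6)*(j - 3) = j^2 - 9*j + 18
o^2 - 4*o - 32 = (o - 8)*(o + 4)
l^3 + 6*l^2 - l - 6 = (l - 1)*(l + 1)*(l + 6)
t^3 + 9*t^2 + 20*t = t*(t + 4)*(t + 5)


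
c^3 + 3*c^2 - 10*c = c*(c - 2)*(c + 5)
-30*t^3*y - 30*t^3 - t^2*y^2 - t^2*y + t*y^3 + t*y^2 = (-6*t + y)*(5*t + y)*(t*y + t)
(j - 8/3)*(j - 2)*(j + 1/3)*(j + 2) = j^4 - 7*j^3/3 - 44*j^2/9 + 28*j/3 + 32/9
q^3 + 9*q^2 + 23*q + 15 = (q + 1)*(q + 3)*(q + 5)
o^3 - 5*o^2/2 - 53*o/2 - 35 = (o - 7)*(o + 2)*(o + 5/2)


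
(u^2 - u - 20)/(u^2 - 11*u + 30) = (u + 4)/(u - 6)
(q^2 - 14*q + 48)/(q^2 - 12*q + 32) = (q - 6)/(q - 4)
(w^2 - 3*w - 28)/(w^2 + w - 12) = (w - 7)/(w - 3)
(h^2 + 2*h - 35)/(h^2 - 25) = (h + 7)/(h + 5)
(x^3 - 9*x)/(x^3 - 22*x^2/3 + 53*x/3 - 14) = 3*x*(x + 3)/(3*x^2 - 13*x + 14)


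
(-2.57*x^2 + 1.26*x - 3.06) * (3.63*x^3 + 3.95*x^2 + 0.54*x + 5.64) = -9.3291*x^5 - 5.5777*x^4 - 7.5186*x^3 - 25.9014*x^2 + 5.454*x - 17.2584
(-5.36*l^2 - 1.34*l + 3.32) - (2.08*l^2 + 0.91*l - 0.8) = -7.44*l^2 - 2.25*l + 4.12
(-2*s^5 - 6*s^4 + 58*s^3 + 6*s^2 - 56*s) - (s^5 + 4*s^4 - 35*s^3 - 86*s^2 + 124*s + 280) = -3*s^5 - 10*s^4 + 93*s^3 + 92*s^2 - 180*s - 280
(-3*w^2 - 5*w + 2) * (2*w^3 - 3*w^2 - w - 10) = -6*w^5 - w^4 + 22*w^3 + 29*w^2 + 48*w - 20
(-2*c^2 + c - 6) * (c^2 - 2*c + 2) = -2*c^4 + 5*c^3 - 12*c^2 + 14*c - 12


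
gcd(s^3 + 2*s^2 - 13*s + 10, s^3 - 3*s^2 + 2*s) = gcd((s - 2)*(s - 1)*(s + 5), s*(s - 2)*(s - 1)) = s^2 - 3*s + 2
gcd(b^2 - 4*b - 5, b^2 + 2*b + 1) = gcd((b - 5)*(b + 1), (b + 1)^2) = b + 1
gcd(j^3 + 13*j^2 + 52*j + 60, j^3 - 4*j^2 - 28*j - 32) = j + 2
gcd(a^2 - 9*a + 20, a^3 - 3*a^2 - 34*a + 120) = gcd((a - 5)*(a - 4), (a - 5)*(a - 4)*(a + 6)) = a^2 - 9*a + 20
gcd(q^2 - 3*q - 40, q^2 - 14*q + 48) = q - 8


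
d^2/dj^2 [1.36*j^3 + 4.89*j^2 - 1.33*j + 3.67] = 8.16*j + 9.78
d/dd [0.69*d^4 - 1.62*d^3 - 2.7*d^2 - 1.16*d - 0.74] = 2.76*d^3 - 4.86*d^2 - 5.4*d - 1.16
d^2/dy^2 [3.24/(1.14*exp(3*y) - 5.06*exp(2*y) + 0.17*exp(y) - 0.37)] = ((-33.2424*exp(2*y) + 65.5776*exp(y) - 0.5508)*(1.14*exp(3*y) - 5.06*exp(2*y) + 0.17*exp(y) - 0.37) + 3.24*(3.42*exp(2*y) - 10.12*exp(y) + 0.17)*(6.84*exp(2*y) - 20.24*exp(y) + 0.34)*exp(y))*exp(y)/(1.14*exp(3*y) - 5.06*exp(2*y) + 0.17*exp(y) - 0.37)^3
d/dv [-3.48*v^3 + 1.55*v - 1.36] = 1.55 - 10.44*v^2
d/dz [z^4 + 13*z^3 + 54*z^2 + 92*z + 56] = 4*z^3 + 39*z^2 + 108*z + 92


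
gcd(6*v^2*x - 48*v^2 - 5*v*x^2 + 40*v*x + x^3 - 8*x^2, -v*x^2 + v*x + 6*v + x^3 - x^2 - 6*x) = 1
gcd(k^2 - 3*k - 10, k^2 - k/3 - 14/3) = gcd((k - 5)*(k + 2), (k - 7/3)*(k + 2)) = k + 2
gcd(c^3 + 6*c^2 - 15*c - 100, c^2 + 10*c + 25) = c^2 + 10*c + 25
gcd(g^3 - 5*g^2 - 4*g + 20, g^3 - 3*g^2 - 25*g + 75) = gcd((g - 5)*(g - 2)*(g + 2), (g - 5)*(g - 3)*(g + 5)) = g - 5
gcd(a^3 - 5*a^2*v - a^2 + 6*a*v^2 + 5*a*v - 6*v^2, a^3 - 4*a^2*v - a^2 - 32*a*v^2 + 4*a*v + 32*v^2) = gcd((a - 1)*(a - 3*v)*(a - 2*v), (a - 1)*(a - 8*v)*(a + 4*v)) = a - 1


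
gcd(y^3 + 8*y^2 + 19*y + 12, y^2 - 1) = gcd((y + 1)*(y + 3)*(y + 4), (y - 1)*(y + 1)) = y + 1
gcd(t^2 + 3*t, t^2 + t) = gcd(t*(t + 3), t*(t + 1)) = t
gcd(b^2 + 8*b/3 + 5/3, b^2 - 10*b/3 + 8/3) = 1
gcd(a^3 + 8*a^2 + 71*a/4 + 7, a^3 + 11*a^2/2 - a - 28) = a^2 + 15*a/2 + 14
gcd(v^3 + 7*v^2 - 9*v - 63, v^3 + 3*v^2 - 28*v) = v + 7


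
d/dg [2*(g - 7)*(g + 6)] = 4*g - 2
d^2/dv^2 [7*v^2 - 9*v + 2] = 14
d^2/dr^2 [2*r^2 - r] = 4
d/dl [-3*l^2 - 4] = -6*l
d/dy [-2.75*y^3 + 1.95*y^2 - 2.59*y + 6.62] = -8.25*y^2 + 3.9*y - 2.59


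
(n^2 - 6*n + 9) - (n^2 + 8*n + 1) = 8 - 14*n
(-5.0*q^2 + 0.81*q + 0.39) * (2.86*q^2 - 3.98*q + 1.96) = -14.3*q^4 + 22.2166*q^3 - 11.9084*q^2 + 0.0354000000000001*q + 0.7644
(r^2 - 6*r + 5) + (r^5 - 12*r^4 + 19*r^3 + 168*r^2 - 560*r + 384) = r^5 - 12*r^4 + 19*r^3 + 169*r^2 - 566*r + 389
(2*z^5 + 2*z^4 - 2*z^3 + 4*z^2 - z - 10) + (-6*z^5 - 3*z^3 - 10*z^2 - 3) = -4*z^5 + 2*z^4 - 5*z^3 - 6*z^2 - z - 13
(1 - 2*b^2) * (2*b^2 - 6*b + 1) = -4*b^4 + 12*b^3 - 6*b + 1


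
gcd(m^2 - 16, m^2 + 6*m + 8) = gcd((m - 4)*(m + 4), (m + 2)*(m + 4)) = m + 4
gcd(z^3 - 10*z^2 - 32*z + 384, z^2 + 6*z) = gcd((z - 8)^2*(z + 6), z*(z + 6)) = z + 6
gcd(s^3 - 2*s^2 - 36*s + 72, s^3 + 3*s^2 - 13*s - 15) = 1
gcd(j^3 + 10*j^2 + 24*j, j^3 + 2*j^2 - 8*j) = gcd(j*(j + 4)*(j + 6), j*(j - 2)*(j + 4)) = j^2 + 4*j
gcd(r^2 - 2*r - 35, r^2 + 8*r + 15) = r + 5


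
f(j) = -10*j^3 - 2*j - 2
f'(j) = -30*j^2 - 2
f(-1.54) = 37.60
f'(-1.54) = -73.15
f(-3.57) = 460.13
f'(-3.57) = -384.35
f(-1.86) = 66.07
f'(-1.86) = -105.79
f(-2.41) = 142.80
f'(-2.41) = -176.24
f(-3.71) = 516.07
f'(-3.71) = -414.92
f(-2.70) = 200.23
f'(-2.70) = -220.70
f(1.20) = -21.68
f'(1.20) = -45.20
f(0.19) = -2.45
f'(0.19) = -3.08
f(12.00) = -17306.00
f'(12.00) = -4322.00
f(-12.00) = 17302.00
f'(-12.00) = -4322.00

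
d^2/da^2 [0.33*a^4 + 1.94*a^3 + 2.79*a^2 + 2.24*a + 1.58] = 3.96*a^2 + 11.64*a + 5.58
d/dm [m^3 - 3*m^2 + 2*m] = 3*m^2 - 6*m + 2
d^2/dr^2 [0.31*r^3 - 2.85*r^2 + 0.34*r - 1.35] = 1.86*r - 5.7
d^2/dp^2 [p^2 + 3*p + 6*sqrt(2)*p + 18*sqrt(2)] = 2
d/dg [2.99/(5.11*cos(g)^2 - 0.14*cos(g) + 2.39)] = (30.5578*cos(g) - 0.4186)*sin(g)/(5.11*cos(g)^2 - 0.14*cos(g) + 2.39)^2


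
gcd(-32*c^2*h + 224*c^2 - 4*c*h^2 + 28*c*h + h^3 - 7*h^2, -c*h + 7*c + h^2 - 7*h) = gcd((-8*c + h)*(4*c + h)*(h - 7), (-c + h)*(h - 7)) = h - 7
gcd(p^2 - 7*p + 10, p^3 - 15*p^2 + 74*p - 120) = p - 5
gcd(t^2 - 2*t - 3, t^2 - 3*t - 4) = t + 1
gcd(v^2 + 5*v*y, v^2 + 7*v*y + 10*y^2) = v + 5*y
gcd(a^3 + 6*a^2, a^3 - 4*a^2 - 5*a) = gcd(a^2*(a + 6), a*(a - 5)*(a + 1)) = a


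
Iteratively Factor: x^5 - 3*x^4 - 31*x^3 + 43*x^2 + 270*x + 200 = (x + 1)*(x^4 - 4*x^3 - 27*x^2 + 70*x + 200) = (x - 5)*(x + 1)*(x^3 + x^2 - 22*x - 40) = (x - 5)^2*(x + 1)*(x^2 + 6*x + 8) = (x - 5)^2*(x + 1)*(x + 2)*(x + 4)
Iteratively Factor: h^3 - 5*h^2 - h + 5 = (h - 1)*(h^2 - 4*h - 5) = (h - 1)*(h + 1)*(h - 5)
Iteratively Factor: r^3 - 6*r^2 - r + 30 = (r - 5)*(r^2 - r - 6) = (r - 5)*(r - 3)*(r + 2)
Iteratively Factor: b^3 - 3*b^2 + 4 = (b + 1)*(b^2 - 4*b + 4) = (b - 2)*(b + 1)*(b - 2)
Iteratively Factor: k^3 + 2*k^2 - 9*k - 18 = (k + 2)*(k^2 - 9) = (k - 3)*(k + 2)*(k + 3)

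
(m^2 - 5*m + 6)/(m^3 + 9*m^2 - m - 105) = (m - 2)/(m^2 + 12*m + 35)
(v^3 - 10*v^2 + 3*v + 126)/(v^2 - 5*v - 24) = (v^2 - 13*v + 42)/(v - 8)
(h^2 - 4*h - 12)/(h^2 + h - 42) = (h + 2)/(h + 7)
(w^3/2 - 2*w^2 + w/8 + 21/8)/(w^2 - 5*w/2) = (4*w^3 - 16*w^2 + w + 21)/(4*w*(2*w - 5))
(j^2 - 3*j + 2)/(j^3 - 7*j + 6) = 1/(j + 3)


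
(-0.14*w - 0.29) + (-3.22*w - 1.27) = -3.36*w - 1.56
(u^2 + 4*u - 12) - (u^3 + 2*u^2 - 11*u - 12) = -u^3 - u^2 + 15*u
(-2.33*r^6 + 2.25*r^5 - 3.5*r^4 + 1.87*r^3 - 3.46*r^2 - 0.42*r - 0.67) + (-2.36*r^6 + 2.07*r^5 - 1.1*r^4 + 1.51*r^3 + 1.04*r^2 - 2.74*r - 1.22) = -4.69*r^6 + 4.32*r^5 - 4.6*r^4 + 3.38*r^3 - 2.42*r^2 - 3.16*r - 1.89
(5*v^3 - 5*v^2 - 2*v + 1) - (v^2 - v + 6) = 5*v^3 - 6*v^2 - v - 5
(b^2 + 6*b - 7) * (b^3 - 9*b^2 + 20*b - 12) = b^5 - 3*b^4 - 41*b^3 + 171*b^2 - 212*b + 84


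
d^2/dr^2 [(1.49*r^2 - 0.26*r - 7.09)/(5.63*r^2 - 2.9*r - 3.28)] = (32.172072*r^3 - 1183.29651*r^2 + 665.742996*r - 344.10108)/(178.453547*r^6 - 275.76303*r^5 - 169.852596*r^4 + 296.92636*r^3 + 98.954976*r^2 - 93.59808*r - 35.287552)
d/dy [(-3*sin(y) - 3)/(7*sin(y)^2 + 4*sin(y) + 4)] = 21*(sin(y) + 2)*sin(y)*cos(y)/(7*sin(y)^2 + 4*sin(y) + 4)^2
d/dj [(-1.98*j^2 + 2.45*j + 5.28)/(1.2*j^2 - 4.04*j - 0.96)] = (5.0592*j^2 - 8.8704*j + 18.9792)/(1.44*j^4 - 9.696*j^3 + 14.0176*j^2 + 7.7568*j + 0.9216)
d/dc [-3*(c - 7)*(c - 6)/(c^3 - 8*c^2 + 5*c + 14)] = 3*(c^2 - 12*c + 8)/(c^4 - 2*c^3 - 3*c^2 + 4*c + 4)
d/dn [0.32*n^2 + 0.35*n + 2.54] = 0.64*n + 0.35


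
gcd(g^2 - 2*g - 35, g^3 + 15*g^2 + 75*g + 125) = g + 5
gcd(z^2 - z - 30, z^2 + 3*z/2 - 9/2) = 1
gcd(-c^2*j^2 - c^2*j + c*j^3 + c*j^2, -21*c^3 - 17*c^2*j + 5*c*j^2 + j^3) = 1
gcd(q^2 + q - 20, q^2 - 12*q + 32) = q - 4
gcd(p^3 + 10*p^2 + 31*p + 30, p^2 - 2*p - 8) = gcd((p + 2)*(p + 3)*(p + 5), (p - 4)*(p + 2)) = p + 2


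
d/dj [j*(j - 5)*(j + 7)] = 3*j^2 + 4*j - 35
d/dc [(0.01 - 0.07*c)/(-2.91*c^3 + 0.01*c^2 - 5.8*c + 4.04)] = (-0.4074*c^3 + 0.088*c^2 - 0.000199999999999978*c - 0.2248)/(8.4681*c^6 - 0.0582*c^5 + 33.7561*c^4 - 23.6288*c^3 + 33.7208*c^2 - 46.864*c + 16.3216)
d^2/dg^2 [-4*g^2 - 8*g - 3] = -8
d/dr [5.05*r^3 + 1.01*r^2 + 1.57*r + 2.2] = 15.15*r^2 + 2.02*r + 1.57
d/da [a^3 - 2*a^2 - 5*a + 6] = 3*a^2 - 4*a - 5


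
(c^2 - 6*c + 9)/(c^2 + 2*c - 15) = (c - 3)/(c + 5)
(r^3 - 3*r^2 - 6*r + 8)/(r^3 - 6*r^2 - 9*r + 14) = (r - 4)/(r - 7)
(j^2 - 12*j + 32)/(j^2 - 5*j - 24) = (j - 4)/(j + 3)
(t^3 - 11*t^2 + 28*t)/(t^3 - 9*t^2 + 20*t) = (t - 7)/(t - 5)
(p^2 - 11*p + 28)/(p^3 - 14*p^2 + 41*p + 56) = (p - 4)/(p^2 - 7*p - 8)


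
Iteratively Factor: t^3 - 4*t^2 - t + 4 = (t + 1)*(t^2 - 5*t + 4) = (t - 4)*(t + 1)*(t - 1)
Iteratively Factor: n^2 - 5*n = (n - 5)*(n)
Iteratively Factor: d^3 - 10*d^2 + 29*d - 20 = (d - 5)*(d^2 - 5*d + 4) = (d - 5)*(d - 1)*(d - 4)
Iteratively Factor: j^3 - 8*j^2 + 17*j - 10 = (j - 2)*(j^2 - 6*j + 5) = (j - 5)*(j - 2)*(j - 1)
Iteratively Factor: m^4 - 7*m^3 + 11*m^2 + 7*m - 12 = (m + 1)*(m^3 - 8*m^2 + 19*m - 12) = (m - 1)*(m + 1)*(m^2 - 7*m + 12) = (m - 4)*(m - 1)*(m + 1)*(m - 3)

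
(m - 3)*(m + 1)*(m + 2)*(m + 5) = m^4 + 5*m^3 - 7*m^2 - 41*m - 30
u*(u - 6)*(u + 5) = u^3 - u^2 - 30*u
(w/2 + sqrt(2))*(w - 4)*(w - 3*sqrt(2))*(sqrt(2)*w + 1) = sqrt(2)*w^4/2 - 2*sqrt(2)*w^3 - w^3/2 - 13*sqrt(2)*w^2/2 + 2*w^2 - 6*w + 26*sqrt(2)*w + 24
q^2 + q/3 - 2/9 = (q - 1/3)*(q + 2/3)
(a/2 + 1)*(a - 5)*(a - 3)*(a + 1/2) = a^4/2 - 11*a^3/4 - 2*a^2 + 59*a/4 + 15/2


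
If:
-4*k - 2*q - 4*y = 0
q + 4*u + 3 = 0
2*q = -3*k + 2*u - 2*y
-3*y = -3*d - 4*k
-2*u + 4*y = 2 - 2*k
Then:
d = -3/2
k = 1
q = -5/3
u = -1/3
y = -1/6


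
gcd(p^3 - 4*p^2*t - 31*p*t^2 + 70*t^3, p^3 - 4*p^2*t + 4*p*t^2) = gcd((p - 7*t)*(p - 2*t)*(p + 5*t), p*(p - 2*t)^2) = p - 2*t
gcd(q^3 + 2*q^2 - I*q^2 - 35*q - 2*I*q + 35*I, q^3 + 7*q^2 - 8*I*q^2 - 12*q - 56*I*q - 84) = q + 7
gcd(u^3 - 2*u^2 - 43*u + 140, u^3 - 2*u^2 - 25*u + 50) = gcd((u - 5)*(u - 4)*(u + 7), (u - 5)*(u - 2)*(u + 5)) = u - 5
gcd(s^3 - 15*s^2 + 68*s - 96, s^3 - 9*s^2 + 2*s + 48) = s^2 - 11*s + 24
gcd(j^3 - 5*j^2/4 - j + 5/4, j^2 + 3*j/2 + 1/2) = j + 1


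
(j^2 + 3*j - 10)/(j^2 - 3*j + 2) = (j + 5)/(j - 1)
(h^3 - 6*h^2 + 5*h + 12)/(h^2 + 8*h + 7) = (h^2 - 7*h + 12)/(h + 7)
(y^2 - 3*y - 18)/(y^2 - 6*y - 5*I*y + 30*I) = (y + 3)/(y - 5*I)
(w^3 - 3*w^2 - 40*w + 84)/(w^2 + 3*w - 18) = (w^2 - 9*w + 14)/(w - 3)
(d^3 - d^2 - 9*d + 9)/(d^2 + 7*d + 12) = (d^2 - 4*d + 3)/(d + 4)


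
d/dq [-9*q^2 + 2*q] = 2 - 18*q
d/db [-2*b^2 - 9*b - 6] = -4*b - 9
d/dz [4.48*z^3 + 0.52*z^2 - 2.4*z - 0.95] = 13.44*z^2 + 1.04*z - 2.4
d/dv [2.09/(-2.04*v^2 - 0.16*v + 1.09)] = (8.5272*v + 0.3344)/(2.04*v^2 + 0.16*v - 1.09)^2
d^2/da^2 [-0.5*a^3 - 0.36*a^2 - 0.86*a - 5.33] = -3.0*a - 0.72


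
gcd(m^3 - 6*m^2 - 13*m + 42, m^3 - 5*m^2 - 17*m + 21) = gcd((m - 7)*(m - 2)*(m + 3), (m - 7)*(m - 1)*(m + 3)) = m^2 - 4*m - 21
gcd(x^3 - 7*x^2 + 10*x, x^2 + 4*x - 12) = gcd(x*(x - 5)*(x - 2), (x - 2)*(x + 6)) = x - 2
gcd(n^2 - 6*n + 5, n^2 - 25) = n - 5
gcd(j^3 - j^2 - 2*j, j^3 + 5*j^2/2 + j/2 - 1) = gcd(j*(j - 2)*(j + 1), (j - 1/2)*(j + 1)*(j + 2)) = j + 1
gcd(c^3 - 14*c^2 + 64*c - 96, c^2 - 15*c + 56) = 1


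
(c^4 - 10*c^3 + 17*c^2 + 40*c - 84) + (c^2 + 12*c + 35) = c^4 - 10*c^3 + 18*c^2 + 52*c - 49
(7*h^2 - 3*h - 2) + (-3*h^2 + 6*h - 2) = 4*h^2 + 3*h - 4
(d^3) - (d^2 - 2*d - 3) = d^3 - d^2 + 2*d + 3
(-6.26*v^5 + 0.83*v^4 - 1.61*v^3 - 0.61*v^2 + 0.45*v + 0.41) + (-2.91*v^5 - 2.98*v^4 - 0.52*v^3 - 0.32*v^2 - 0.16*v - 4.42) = -9.17*v^5 - 2.15*v^4 - 2.13*v^3 - 0.93*v^2 + 0.29*v - 4.01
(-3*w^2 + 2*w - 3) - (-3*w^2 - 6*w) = 8*w - 3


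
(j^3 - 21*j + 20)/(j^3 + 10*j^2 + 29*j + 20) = (j^2 - 5*j + 4)/(j^2 + 5*j + 4)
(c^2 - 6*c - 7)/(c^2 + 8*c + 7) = (c - 7)/(c + 7)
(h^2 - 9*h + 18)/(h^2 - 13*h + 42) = (h - 3)/(h - 7)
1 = 1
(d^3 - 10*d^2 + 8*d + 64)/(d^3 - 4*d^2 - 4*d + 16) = (d - 8)/(d - 2)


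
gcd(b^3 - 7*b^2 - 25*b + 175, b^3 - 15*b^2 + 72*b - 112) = b - 7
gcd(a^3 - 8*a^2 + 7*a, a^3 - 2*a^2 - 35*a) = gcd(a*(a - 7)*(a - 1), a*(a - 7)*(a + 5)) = a^2 - 7*a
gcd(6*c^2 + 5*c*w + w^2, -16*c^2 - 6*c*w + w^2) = 2*c + w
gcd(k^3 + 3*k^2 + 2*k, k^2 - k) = k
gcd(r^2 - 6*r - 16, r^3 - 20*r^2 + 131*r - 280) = r - 8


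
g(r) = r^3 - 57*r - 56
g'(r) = 3*r^2 - 57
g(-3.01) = 88.30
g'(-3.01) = -29.82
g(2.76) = -192.30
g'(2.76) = -34.15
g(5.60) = -199.58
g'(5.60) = 37.08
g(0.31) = -73.64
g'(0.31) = -56.71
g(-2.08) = 53.56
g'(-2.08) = -44.02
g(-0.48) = -28.75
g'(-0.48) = -56.31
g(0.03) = -57.71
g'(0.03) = -57.00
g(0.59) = -89.42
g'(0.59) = -55.96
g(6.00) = -182.00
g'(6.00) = 51.00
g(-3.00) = 88.00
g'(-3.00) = -30.00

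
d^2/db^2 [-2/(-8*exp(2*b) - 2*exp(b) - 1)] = 4*(4*(8*exp(b) + 1)^2*exp(b) - (16*exp(b) + 1)*(8*exp(2*b) + 2*exp(b) + 1))*exp(b)/(8*exp(2*b) + 2*exp(b) + 1)^3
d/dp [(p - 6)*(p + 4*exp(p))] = p + (p - 6)*(4*exp(p) + 1) + 4*exp(p)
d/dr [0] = 0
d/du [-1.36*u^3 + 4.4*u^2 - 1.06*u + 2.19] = -4.08*u^2 + 8.8*u - 1.06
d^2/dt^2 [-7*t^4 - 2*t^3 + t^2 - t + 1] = -84*t^2 - 12*t + 2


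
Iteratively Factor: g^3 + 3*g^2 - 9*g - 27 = (g + 3)*(g^2 - 9) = (g + 3)^2*(g - 3)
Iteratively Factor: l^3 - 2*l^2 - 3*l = (l + 1)*(l^2 - 3*l) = (l - 3)*(l + 1)*(l)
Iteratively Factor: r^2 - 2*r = (r)*(r - 2)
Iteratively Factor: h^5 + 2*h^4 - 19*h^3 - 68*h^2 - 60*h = (h)*(h^4 + 2*h^3 - 19*h^2 - 68*h - 60) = h*(h + 3)*(h^3 - h^2 - 16*h - 20) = h*(h + 2)*(h + 3)*(h^2 - 3*h - 10) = h*(h + 2)^2*(h + 3)*(h - 5)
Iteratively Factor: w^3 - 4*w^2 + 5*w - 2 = (w - 1)*(w^2 - 3*w + 2) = (w - 1)^2*(w - 2)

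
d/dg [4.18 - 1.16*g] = -1.16000000000000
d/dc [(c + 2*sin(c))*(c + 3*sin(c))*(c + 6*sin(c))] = 11*c^2*cos(c) + 3*c^2 + 22*c*sin(c) + 36*c*sin(2*c) + 108*sin(c)^2*cos(c) + 36*sin(c)^2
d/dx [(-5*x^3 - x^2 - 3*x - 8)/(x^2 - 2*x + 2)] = (-5*x^4 + 20*x^3 - 25*x^2 + 12*x - 22)/(x^4 - 4*x^3 + 8*x^2 - 8*x + 4)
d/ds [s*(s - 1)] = 2*s - 1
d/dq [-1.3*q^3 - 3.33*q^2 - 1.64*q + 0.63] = -3.9*q^2 - 6.66*q - 1.64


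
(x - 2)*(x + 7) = x^2 + 5*x - 14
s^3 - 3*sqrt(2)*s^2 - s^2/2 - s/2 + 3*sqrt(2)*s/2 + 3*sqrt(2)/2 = (s - 1)*(s + 1/2)*(s - 3*sqrt(2))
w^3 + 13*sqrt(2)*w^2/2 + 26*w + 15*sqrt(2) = (w + sqrt(2))*(w + 5*sqrt(2)/2)*(w + 3*sqrt(2))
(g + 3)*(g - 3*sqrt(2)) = g^2 - 3*sqrt(2)*g + 3*g - 9*sqrt(2)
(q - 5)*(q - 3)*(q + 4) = q^3 - 4*q^2 - 17*q + 60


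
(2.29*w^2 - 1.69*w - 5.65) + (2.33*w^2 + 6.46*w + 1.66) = 4.62*w^2 + 4.77*w - 3.99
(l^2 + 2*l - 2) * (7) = 7*l^2 + 14*l - 14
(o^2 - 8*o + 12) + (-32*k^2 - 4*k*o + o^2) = -32*k^2 - 4*k*o + 2*o^2 - 8*o + 12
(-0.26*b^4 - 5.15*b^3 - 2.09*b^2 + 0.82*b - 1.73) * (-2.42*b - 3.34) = 0.6292*b^5 + 13.3314*b^4 + 22.2588*b^3 + 4.9962*b^2 + 1.4478*b + 5.7782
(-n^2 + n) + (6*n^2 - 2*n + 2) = 5*n^2 - n + 2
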